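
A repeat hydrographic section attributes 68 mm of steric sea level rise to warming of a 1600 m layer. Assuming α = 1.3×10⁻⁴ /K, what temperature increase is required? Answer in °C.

ΔT = Δh/(αH) = 0.068 / (1.3×10⁻⁴ × 1600) ≈ 0.3269 °C

about 0.327 °C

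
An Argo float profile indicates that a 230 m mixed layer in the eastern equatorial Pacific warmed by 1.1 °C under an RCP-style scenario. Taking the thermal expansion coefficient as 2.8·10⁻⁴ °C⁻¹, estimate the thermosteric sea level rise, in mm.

about 70.8 mm

Δh = αΔT·H = 2.8×10⁻⁴ × 1.1 × 230 = 0.07084 m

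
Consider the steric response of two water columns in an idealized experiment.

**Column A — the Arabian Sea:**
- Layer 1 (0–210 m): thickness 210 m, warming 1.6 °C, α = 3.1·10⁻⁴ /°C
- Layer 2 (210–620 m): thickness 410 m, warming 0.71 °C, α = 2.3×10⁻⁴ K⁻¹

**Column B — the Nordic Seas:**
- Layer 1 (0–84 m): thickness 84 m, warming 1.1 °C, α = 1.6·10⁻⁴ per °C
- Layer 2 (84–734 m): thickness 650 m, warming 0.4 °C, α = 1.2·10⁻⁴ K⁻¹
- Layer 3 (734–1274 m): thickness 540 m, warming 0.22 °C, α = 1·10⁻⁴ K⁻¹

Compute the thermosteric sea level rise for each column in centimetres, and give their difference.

Δh_A ≈ 17 cm, Δh_B ≈ 5.8 cm; difference ≈ 11 cm

A 3.1×10⁻⁴ × 210 × 1.6 = 0.10416 m
A 2.3×10⁻⁴ × 410 × 0.71 = 0.066953 m
A total: 0.171113 m
B Layer 1: 1.6×10⁻⁴ × 84 × 1.1 = 0.014784 m
B 84–734 m: 1.2×10⁻⁴ × 650 × 0.4 = 0.03120 m
B 734–1274 m: 0.22 × 540 × 1×10⁻⁴ = 0.01188 m
B total: 0.057864 m
Difference: 0.171113 − 0.057864 = 0.113249 m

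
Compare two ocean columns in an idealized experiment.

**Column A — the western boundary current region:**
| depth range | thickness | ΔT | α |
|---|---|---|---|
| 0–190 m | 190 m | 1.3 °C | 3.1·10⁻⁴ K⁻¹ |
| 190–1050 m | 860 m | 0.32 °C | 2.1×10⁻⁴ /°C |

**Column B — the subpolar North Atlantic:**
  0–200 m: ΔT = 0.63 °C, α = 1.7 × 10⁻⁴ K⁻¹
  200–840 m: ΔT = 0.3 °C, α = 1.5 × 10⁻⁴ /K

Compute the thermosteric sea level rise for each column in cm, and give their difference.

A 3.1×10⁻⁴ × 1.3 × 190 = 0.07657 m
A 190–1050 m: 2.1×10⁻⁴ × 0.32 × 860 = 0.057792 m
A total: 0.134362 m
B Layer 1: 200 × 0.63 × 1.7×10⁻⁴ = 0.02142 m
B 1.5×10⁻⁴ × 0.3 × 640 = 0.02880 m
B total: 0.05022 m
Difference: 0.134362 − 0.05022 = 0.084142 m

Δh_A ≈ 13.4 cm, Δh_B ≈ 5.02 cm; difference ≈ 8.41 cm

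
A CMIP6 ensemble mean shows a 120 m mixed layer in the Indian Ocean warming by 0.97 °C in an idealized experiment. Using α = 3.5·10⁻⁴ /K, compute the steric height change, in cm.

4.07 cm of thermosteric rise

Δh = αΔT·H = 3.5×10⁻⁴ × 0.97 × 120 = 0.04074 m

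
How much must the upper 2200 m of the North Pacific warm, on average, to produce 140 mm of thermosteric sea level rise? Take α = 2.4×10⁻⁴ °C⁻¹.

about 0.265 K

ΔT = Δh/(αH) = 0.14 / (2.4×10⁻⁴ × 2200) ≈ 0.2652 K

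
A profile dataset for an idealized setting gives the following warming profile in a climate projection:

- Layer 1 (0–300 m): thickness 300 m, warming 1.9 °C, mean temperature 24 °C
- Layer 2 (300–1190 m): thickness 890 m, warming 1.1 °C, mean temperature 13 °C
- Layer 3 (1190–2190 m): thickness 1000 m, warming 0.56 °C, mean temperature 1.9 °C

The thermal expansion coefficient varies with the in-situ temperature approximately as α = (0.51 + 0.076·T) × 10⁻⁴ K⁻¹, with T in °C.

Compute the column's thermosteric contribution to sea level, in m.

0.316 m of thermosteric rise

Layer 1: α = (0.51 + 0.076×24)×10⁻⁴ = 2.334×10⁻⁴ K⁻¹
Layer 2: α = (0.51 + 0.076×13)×10⁻⁴ = 1.498×10⁻⁴ K⁻¹
Layer 3: α = (0.51 + 0.076×1.9)×10⁻⁴ = 0.6544×10⁻⁴ K⁻¹
0–300 m: 1.9 × 2.334×10⁻⁴ × 300 = 0.133038 m
890 × 1.498×10⁻⁴ × 1.1 = 0.1466542 m
1190–2190 m: 1000 × 0.56 × 0.6544×10⁻⁴ = 0.0366464 m
Δh = 0.133038 + 0.1466542 + 0.0366464 = 0.3163386 m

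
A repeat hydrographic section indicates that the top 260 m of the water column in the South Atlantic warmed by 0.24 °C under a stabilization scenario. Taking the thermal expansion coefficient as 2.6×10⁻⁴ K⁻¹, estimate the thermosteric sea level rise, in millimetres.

Δh = αΔT·H = 2.6×10⁻⁴ × 0.24 × 260 = 0.016224 m

Δh ≈ 16.2 mm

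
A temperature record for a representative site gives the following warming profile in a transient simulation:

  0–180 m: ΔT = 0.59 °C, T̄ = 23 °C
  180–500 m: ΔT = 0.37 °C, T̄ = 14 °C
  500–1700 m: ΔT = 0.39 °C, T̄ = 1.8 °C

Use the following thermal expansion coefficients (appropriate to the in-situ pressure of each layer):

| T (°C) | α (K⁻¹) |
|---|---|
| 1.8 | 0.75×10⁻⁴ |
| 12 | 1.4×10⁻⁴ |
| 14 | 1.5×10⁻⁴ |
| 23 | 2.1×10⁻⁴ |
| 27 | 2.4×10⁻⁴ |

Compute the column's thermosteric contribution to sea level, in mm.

75.2 mm

Layer 1 at 23 °C → α = 2.1×10⁻⁴ K⁻¹
Layer 2 at 14 °C → α = 1.5×10⁻⁴ K⁻¹
Layer 3 at 1.8 °C → α = 0.75×10⁻⁴ K⁻¹
2.1×10⁻⁴ × 0.59 × 180 = 0.022302 m
180–500 m: 320 × 0.37 × 1.5×10⁻⁴ = 0.01776 m
500–1700 m: 0.39 × 0.75×10⁻⁴ × 1200 = 0.03510 m
Δh = 0.022302 + 0.01776 + 0.03510 = 0.075162 m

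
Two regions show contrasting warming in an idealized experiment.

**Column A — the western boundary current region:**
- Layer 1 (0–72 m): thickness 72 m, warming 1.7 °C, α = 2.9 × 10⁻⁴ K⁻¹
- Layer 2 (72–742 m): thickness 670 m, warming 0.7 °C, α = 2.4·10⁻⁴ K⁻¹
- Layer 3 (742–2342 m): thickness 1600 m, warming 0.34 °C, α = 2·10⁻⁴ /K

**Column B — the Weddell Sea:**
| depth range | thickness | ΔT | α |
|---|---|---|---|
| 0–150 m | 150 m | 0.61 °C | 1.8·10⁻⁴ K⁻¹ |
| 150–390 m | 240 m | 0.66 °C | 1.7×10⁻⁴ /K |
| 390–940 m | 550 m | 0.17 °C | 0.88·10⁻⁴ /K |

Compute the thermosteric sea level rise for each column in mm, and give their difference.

Δh_A ≈ 260 mm, Δh_B ≈ 52 mm; difference ≈ 210 mm

A Layer 1: 72 × 2.9×10⁻⁴ × 1.7 = 0.035496 m
A 72–742 m: 670 × 2.4×10⁻⁴ × 0.7 = 0.11256 m
A Layer 3: 1600 × 2×10⁻⁴ × 0.34 = 0.10880 m
A total: 0.256856 m
B Layer 1: 1.8×10⁻⁴ × 150 × 0.61 = 0.01647 m
B 150–390 m: 1.7×10⁻⁴ × 0.66 × 240 = 0.026928 m
B 390–940 m: 550 × 0.17 × 0.88×10⁻⁴ = 0.008228 m
B total: 0.051626 m
Difference: 0.256856 − 0.051626 = 0.20523 m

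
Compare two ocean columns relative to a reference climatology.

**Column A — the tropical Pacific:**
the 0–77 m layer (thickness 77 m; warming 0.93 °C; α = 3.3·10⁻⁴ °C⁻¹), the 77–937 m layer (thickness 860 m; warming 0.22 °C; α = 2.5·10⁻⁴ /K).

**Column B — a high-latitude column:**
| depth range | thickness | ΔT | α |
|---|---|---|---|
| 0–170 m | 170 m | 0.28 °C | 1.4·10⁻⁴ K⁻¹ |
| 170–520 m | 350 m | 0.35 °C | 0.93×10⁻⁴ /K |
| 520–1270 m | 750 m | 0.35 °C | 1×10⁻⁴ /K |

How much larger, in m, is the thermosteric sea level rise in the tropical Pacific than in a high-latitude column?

Δh_A − Δh_B ≈ 0.027 m

A 0.93 × 3.3×10⁻⁴ × 77 = 0.0236313 m
A 860 × 2.5×10⁻⁴ × 0.22 = 0.04730 m
A total: 0.0709313 m
B Layer 1: 0.28 × 170 × 1.4×10⁻⁴ = 0.006664 m
B Layer 2: 350 × 0.35 × 0.93×10⁻⁴ = 0.0113925 m
B 520–1270 m: 750 × 1×10⁻⁴ × 0.35 = 0.02625 m
B total: 0.0443065 m
Difference: 0.0709313 − 0.0443065 = 0.0266248 m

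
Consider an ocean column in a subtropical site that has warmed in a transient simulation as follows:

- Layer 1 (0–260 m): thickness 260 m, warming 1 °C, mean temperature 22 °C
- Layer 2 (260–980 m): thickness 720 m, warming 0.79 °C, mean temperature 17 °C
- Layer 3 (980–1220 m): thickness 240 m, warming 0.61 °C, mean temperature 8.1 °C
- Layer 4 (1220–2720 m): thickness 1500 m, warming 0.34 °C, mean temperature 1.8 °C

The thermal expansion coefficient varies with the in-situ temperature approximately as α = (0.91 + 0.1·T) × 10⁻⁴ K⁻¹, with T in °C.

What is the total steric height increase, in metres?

0.310 m of thermosteric rise

Layer 1: α = (0.91 + 0.1×22)×10⁻⁴ = 3.11×10⁻⁴ K⁻¹
Layer 2: α = (0.91 + 0.1×17)×10⁻⁴ = 2.61×10⁻⁴ K⁻¹
Layer 3: α = (0.91 + 0.1×8.1)×10⁻⁴ = 1.72×10⁻⁴ K⁻¹
Layer 4: α = (0.91 + 0.1×1.8)×10⁻⁴ = 1.09×10⁻⁴ K⁻¹
Layer 1: 1 × 260 × 3.11×10⁻⁴ = 0.08086 m
Layer 2: 0.79 × 720 × 2.61×10⁻⁴ = 0.1484568 m
240 × 0.61 × 1.72×10⁻⁴ = 0.0251808 m
1220–2720 m: 0.34 × 1500 × 1.09×10⁻⁴ = 0.05559 m
Δh = 0.08086 + 0.1484568 + 0.0251808 + 0.05559 = 0.3100876 m ≈ 0.310 m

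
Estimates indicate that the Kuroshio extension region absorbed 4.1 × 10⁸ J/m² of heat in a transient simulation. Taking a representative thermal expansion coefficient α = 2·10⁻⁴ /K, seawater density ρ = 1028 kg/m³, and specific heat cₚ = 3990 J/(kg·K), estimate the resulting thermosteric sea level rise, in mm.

Δh = αQ/(ρcₚ) = 2×10⁻⁴ × 4.1×10⁸ / (1028 × 3990) ≈ 0.019992 m

about 20.0 mm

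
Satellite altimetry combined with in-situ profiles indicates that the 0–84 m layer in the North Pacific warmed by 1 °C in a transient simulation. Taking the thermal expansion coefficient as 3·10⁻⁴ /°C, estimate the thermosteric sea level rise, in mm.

Δh = αΔT·H = 3×10⁻⁴ × 1 × 84 = 0.02520 m

Δh = 25.2 mm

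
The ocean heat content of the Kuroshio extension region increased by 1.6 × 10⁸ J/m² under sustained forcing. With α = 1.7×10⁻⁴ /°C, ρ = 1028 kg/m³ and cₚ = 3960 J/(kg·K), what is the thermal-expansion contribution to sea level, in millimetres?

6.7 mm

Δh = αQ/(ρcₚ) = 1.7×10⁻⁴ × 1.6×10⁸ / (1028 × 3960) ≈ 0.0066816 m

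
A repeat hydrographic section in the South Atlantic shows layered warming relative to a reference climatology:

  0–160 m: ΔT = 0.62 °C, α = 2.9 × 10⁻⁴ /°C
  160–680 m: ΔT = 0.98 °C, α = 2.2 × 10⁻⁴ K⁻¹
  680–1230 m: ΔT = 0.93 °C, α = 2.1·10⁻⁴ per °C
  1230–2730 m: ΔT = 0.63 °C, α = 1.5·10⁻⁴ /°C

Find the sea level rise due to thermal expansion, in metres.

0–160 m: 0.62 × 2.9×10⁻⁴ × 160 = 0.028768 m
Layer 2: 520 × 2.2×10⁻⁴ × 0.98 = 0.112112 m
Layer 3: 550 × 2.1×10⁻⁴ × 0.93 = 0.107415 m
0.63 × 1500 × 1.5×10⁻⁴ = 0.14175 m
Δh = 0.028768 + 0.112112 + 0.107415 + 0.14175 = 0.390045 m

Δh = 0.390 m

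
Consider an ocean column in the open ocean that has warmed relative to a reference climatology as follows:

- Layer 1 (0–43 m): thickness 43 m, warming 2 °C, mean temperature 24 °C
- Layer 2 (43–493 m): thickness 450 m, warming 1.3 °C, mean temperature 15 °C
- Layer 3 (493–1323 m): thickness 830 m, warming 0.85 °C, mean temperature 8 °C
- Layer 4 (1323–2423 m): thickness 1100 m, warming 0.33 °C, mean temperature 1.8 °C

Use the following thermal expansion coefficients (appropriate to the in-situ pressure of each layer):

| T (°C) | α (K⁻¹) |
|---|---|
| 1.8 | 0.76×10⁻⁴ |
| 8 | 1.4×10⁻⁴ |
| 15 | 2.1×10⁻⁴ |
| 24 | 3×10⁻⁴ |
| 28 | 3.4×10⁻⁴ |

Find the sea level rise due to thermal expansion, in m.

Δh = 0.28 m

Layer 1 at 24 °C → α = 3×10⁻⁴ K⁻¹
Layer 2 at 15 °C → α = 2.1×10⁻⁴ K⁻¹
Layer 3 at 8 °C → α = 1.4×10⁻⁴ K⁻¹
Layer 4 at 1.8 °C → α = 0.76×10⁻⁴ K⁻¹
0–43 m: 2 × 43 × 3×10⁻⁴ = 0.02580 m
2.1×10⁻⁴ × 450 × 1.3 = 0.12285 m
493–1323 m: 830 × 0.85 × 1.4×10⁻⁴ = 0.09877 m
Layer 4: 0.33 × 0.76×10⁻⁴ × 1100 = 0.027588 m
Δh = 0.02580 + 0.12285 + 0.09877 + 0.027588 = 0.275008 m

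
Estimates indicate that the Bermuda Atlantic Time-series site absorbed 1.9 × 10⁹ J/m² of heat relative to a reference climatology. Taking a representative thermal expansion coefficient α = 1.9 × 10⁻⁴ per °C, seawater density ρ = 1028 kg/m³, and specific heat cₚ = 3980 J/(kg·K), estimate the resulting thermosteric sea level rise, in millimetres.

Δh = 88 mm

Δh = αQ/(ρcₚ) = 1.9×10⁻⁴ × 1.9×10⁹ / (1028 × 3980) ≈ 0.088233 m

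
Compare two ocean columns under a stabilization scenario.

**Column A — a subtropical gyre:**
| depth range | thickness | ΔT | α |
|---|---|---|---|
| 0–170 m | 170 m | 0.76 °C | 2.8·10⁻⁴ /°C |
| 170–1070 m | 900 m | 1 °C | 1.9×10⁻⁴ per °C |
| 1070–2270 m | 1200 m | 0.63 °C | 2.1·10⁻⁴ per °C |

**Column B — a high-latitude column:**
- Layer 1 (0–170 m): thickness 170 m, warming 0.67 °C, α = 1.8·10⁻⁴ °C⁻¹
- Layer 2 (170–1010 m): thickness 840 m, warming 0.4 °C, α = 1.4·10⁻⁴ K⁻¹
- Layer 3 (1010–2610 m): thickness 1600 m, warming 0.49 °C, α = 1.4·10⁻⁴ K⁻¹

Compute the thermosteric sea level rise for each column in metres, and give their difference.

A 0–170 m: 0.76 × 2.8×10⁻⁴ × 170 = 0.036176 m
A 900 × 1.9×10⁻⁴ × 1 = 0.17100 m
A 1200 × 0.63 × 2.1×10⁻⁴ = 0.15876 m
A total: 0.365936 m
B Layer 1: 0.67 × 1.8×10⁻⁴ × 170 = 0.020502 m
B 170–1010 m: 840 × 1.4×10⁻⁴ × 0.4 = 0.04704 m
B 1010–2610 m: 1.4×10⁻⁴ × 1600 × 0.49 = 0.10976 m
B total: 0.177302 m
Difference: 0.365936 − 0.177302 = 0.188634 m

A: 0.366 m; B: 0.177 m; difference 0.189 m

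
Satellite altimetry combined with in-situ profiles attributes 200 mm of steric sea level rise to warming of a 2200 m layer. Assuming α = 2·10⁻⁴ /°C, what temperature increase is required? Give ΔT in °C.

ΔT = Δh/(αH) = 0.2 / (2×10⁻⁴ × 2200) ≈ 0.4545 °C

about 0.45 °C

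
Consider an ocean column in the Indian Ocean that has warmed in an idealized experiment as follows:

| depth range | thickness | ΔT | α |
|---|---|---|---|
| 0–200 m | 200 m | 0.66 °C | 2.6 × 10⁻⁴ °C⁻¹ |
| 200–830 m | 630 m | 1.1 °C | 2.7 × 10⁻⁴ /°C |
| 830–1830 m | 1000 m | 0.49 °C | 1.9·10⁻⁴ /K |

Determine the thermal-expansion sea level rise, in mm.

0–200 m: 2.6×10⁻⁴ × 200 × 0.66 = 0.03432 m
2.7×10⁻⁴ × 630 × 1.1 = 0.18711 m
830–1830 m: 1000 × 0.49 × 1.9×10⁻⁴ = 0.09310 m
Δh = 0.03432 + 0.18711 + 0.09310 = 0.31453 m

about 310 mm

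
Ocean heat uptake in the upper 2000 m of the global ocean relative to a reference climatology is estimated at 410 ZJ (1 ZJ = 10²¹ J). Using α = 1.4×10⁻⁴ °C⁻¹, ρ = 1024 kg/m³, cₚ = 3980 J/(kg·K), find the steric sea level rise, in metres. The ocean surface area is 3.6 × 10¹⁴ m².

Per unit area: Q = 410×10²¹ / (3.6×10¹⁴) ≈ 1.139×10⁹ J/m²
Δh = αQ/(ρcₚ) = 1.4×10⁻⁴ × 1.139×10⁹ / (1024 × 3980) ≈ 0.039126 m

0.0391 m of thermosteric rise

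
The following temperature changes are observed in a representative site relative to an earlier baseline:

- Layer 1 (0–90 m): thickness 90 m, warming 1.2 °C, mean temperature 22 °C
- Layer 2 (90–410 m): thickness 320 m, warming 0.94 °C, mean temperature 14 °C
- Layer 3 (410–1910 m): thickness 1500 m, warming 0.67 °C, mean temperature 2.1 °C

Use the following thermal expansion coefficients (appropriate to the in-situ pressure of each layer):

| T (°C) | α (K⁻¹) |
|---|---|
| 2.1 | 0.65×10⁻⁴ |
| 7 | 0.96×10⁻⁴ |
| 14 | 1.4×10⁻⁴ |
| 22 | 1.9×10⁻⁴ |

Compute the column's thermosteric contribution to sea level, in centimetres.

Layer 1 at 22 °C → α = 1.9×10⁻⁴ K⁻¹
Layer 2 at 14 °C → α = 1.4×10⁻⁴ K⁻¹
Layer 3 at 2.1 °C → α = 0.65×10⁻⁴ K⁻¹
Layer 1: 1.2 × 1.9×10⁻⁴ × 90 = 0.02052 m
320 × 1.4×10⁻⁴ × 0.94 = 0.042112 m
410–1910 m: 0.65×10⁻⁴ × 0.67 × 1500 = 0.065325 m
Δh = 0.02052 + 0.042112 + 0.065325 = 0.127957 m

Δh ≈ 12.8 cm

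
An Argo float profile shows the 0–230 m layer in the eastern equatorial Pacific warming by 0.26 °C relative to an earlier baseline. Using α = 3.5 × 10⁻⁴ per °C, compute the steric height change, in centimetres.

2.09 cm

Δh = αΔT·H = 3.5×10⁻⁴ × 0.26 × 230 = 0.02093 m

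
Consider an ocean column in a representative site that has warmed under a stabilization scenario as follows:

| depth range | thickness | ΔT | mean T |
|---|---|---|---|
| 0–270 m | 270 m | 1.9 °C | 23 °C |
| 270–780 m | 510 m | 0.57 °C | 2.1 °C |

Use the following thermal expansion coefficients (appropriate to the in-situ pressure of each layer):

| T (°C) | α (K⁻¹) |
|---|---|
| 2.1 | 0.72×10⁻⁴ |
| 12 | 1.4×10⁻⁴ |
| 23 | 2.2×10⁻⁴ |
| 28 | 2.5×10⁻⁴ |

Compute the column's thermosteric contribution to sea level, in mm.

about 134 mm

Layer 1 at 23 °C → α = 2.2×10⁻⁴ K⁻¹
Layer 2 at 2.1 °C → α = 0.72×10⁻⁴ K⁻¹
0–270 m: 1.9 × 2.2×10⁻⁴ × 270 = 0.11286 m
270–780 m: 0.57 × 510 × 0.72×10⁻⁴ = 0.0209304 m
Δh = 0.11286 + 0.0209304 = 0.1337904 m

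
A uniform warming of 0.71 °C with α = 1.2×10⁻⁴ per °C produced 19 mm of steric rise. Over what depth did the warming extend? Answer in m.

220 m

H = Δh/(αΔT) = 0.019 / (1.2×10⁻⁴ × 0.71) ≈ 223.0 m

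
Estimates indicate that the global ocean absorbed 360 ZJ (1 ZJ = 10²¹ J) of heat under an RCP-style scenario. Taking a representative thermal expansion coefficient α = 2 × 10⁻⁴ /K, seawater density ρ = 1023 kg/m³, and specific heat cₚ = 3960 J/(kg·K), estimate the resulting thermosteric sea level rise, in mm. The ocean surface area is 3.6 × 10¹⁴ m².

about 49 mm

Per unit area: Q = 360×10²¹ / (3.6×10¹⁴) = 1×10⁹ J/m²
Δh = αQ/(ρcₚ) = 2×10⁻⁴ × 1×10⁹ / (1023 × 3960) ≈ 0.04937 m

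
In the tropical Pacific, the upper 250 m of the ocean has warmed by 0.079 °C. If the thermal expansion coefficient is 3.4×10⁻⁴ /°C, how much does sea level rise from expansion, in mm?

6.72 mm of thermosteric rise

Δh = αΔT·H = 3.4×10⁻⁴ × 0.079 × 250 = 0.006715 m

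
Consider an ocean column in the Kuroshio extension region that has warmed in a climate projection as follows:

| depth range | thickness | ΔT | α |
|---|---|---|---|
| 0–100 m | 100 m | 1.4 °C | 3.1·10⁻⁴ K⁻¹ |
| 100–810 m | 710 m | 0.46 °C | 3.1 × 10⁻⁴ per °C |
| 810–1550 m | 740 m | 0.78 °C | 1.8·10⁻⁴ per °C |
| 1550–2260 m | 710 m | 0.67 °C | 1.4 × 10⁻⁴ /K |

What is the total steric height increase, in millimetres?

Layer 1: 100 × 3.1×10⁻⁴ × 1.4 = 0.04340 m
100–810 m: 3.1×10⁻⁴ × 0.46 × 710 = 0.101246 m
0.78 × 740 × 1.8×10⁻⁴ = 0.103896 m
710 × 0.67 × 1.4×10⁻⁴ = 0.066598 m
Δh = 0.04340 + 0.101246 + 0.103896 + 0.066598 = 0.31514 m ≈ 320 mm

320 mm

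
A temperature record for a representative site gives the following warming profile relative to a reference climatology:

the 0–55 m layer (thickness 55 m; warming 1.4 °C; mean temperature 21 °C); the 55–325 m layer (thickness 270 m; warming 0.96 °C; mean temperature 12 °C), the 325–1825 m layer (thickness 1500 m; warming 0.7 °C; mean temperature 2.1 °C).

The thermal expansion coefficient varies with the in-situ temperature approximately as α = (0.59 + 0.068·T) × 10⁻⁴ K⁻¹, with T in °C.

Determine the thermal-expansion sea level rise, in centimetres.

Δh = 12.9 cm

Layer 1: α = (0.59 + 0.068×21)×10⁻⁴ = 2.018×10⁻⁴ K⁻¹
Layer 2: α = (0.59 + 0.068×12)×10⁻⁴ = 1.406×10⁻⁴ K⁻¹
Layer 3: α = (0.59 + 0.068×2.1)×10⁻⁴ = 0.7328×10⁻⁴ K⁻¹
Layer 1: 1.4 × 55 × 2.018×10⁻⁴ = 0.0155386 m
Layer 2: 1.406×10⁻⁴ × 0.96 × 270 = 0.03644352 m
Layer 3: 0.7 × 1500 × 0.7328×10⁻⁴ = 0.076944 m
Δh = 0.0155386 + 0.03644352 + 0.076944 = 0.12892612 m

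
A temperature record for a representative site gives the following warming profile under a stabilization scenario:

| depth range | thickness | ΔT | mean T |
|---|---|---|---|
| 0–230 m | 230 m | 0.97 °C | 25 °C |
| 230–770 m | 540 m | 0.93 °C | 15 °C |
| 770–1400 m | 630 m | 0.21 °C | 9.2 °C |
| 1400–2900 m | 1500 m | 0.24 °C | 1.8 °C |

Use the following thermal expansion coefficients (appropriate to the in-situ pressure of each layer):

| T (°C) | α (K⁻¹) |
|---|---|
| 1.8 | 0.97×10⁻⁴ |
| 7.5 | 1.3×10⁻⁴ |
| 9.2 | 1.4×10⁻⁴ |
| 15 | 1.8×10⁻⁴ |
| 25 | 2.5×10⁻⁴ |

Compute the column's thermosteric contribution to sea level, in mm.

Layer 1 at 25 °C → α = 2.5×10⁻⁴ K⁻¹
Layer 2 at 15 °C → α = 1.8×10⁻⁴ K⁻¹
Layer 3 at 9.2 °C → α = 1.4×10⁻⁴ K⁻¹
Layer 4 at 1.8 °C → α = 0.97×10⁻⁴ K⁻¹
0.97 × 230 × 2.5×10⁻⁴ = 0.055775 m
230–770 m: 0.93 × 540 × 1.8×10⁻⁴ = 0.090396 m
0.21 × 630 × 1.4×10⁻⁴ = 0.018522 m
0.97×10⁻⁴ × 1500 × 0.24 = 0.03492 m
Δh = 0.055775 + 0.090396 + 0.018522 + 0.03492 = 0.199613 m

Δh ≈ 200 mm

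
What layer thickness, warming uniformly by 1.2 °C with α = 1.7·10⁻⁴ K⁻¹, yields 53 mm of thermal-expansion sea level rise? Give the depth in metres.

about 260 m

H = Δh/(αΔT) = 0.053 / (1.7×10⁻⁴ × 1.2) ≈ 259.8 m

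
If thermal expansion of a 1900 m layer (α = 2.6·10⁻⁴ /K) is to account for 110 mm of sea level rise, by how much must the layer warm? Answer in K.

0.223 K

ΔT = Δh/(αH) = 0.11 / (2.6×10⁻⁴ × 1900) ≈ 0.2227 K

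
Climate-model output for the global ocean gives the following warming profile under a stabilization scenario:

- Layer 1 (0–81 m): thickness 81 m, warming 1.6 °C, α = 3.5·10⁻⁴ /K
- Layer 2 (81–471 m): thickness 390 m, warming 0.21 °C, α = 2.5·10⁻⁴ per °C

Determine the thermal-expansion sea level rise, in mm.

about 65.8 mm

81 × 3.5×10⁻⁴ × 1.6 = 0.04536 m
Layer 2: 2.5×10⁻⁴ × 390 × 0.21 = 0.020475 m
Δh = 0.04536 + 0.020475 = 0.065835 m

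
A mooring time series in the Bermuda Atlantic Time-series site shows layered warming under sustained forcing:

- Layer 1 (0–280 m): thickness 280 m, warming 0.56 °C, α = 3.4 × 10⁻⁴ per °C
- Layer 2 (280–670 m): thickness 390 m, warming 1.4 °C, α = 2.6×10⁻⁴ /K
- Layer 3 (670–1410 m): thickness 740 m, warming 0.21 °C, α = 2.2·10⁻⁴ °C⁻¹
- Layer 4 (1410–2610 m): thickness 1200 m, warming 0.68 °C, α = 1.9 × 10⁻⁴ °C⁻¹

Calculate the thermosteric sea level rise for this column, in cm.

0–280 m: 0.56 × 3.4×10⁻⁴ × 280 = 0.053312 m
Layer 2: 390 × 1.4 × 2.6×10⁻⁴ = 0.14196 m
Layer 3: 2.2×10⁻⁴ × 0.21 × 740 = 0.034188 m
1410–2610 m: 0.68 × 1200 × 1.9×10⁻⁴ = 0.15504 m
Δh = 0.053312 + 0.14196 + 0.034188 + 0.15504 = 0.38450 m ≈ 38.5 cm

about 38.5 cm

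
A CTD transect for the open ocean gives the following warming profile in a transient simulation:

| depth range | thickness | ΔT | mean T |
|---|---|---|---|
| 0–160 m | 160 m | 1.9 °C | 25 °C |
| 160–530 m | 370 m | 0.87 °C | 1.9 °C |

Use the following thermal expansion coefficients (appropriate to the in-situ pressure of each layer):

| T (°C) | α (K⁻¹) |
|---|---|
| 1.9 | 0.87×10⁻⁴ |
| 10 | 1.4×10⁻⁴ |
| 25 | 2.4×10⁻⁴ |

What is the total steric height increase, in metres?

Δh ≈ 0.101 m

Layer 1 at 25 °C → α = 2.4×10⁻⁴ K⁻¹
Layer 2 at 1.9 °C → α = 0.87×10⁻⁴ K⁻¹
1.9 × 2.4×10⁻⁴ × 160 = 0.07296 m
160–530 m: 0.87 × 0.87×10⁻⁴ × 370 = 0.0280053 m
Δh = 0.07296 + 0.0280053 = 0.1009653 m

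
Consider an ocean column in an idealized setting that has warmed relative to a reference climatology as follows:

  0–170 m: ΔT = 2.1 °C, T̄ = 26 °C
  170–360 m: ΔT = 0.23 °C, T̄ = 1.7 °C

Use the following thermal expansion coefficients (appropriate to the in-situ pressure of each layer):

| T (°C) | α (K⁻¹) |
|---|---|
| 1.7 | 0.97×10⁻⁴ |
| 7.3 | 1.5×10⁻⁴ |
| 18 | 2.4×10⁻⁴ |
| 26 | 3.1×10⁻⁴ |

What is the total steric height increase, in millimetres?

Layer 1 at 26 °C → α = 3.1×10⁻⁴ K⁻¹
Layer 2 at 1.7 °C → α = 0.97×10⁻⁴ K⁻¹
2.1 × 3.1×10⁻⁴ × 170 = 0.11067 m
Layer 2: 0.97×10⁻⁴ × 0.23 × 190 = 0.0042389 m
Δh = 0.11067 + 0.0042389 = 0.1149089 m

115 mm of thermosteric rise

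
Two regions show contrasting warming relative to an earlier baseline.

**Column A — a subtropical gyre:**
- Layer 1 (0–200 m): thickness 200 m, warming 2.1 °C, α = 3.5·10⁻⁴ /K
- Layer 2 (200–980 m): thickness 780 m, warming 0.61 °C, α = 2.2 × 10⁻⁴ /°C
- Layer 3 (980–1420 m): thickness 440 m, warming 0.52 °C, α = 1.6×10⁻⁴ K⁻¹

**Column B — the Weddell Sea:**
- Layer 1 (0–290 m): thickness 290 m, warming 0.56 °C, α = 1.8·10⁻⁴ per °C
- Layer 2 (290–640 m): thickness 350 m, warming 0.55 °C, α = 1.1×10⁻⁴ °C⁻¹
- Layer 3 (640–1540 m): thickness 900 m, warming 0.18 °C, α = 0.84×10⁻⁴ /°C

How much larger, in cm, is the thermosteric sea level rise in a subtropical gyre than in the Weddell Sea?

22.4 cm larger

A 0–200 m: 3.5×10⁻⁴ × 200 × 2.1 = 0.14700 m
A 200–980 m: 2.2×10⁻⁴ × 780 × 0.61 = 0.104676 m
A 980–1420 m: 0.52 × 440 × 1.6×10⁻⁴ = 0.036608 m
A total: 0.288284 m
B Layer 1: 1.8×10⁻⁴ × 290 × 0.56 = 0.029232 m
B Layer 2: 1.1×10⁻⁴ × 0.55 × 350 = 0.021175 m
B Layer 3: 900 × 0.84×10⁻⁴ × 0.18 = 0.013608 m
B total: 0.064015 m
Difference: 0.288284 − 0.064015 = 0.224269 m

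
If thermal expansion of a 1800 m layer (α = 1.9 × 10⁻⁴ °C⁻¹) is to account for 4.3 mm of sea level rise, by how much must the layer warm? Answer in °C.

ΔT = Δh/(αH) = 0.0043 / (1.9×10⁻⁴ × 1800) ≈ 0.01257 °C

ΔT ≈ 0.013 °C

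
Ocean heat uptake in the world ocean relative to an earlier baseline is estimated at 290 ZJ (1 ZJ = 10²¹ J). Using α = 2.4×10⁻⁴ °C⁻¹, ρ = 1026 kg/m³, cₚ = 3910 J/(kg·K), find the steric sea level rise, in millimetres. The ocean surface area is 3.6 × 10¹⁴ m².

Per unit area: Q = 290×10²¹ / (3.6×10¹⁴) ≈ 8.056×10⁸ J/m²
Δh = αQ/(ρcₚ) = 2.4×10⁻⁴ × 8.056×10⁸ / (1026 × 3910) ≈ 0.048196 m

Δh = 48.2 mm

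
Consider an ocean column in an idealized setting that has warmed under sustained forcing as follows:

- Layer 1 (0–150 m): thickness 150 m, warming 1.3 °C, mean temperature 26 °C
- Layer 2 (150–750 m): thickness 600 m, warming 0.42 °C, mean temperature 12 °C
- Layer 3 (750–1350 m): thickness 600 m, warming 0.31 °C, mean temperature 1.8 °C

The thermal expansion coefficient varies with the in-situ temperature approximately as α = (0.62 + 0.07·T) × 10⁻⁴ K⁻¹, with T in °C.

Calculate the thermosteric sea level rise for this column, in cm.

Δh ≈ 9.82 cm

Layer 1: α = (0.62 + 0.07×26)×10⁻⁴ = 2.44×10⁻⁴ K⁻¹
Layer 2: α = (0.62 + 0.07×12)×10⁻⁴ = 1.46×10⁻⁴ K⁻¹
Layer 3: α = (0.62 + 0.07×1.8)×10⁻⁴ = 0.746×10⁻⁴ K⁻¹
0–150 m: 2.44×10⁻⁴ × 1.3 × 150 = 0.04758 m
600 × 0.42 × 1.46×10⁻⁴ = 0.036792 m
750–1350 m: 0.31 × 0.746×10⁻⁴ × 600 = 0.0138756 m
Δh = 0.04758 + 0.036792 + 0.0138756 = 0.0982476 m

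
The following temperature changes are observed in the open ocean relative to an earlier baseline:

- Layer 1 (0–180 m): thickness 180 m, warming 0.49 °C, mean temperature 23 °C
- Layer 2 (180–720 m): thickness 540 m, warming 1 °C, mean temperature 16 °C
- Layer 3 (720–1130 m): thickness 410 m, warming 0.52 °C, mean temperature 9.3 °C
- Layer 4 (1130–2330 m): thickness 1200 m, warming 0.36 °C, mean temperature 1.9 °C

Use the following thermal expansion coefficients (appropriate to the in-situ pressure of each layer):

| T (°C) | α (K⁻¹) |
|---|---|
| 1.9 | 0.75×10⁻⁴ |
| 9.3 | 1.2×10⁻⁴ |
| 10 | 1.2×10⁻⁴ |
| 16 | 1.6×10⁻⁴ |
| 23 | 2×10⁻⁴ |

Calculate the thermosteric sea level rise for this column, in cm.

Layer 1 at 23 °C → α = 2×10⁻⁴ K⁻¹
Layer 2 at 16 °C → α = 1.6×10⁻⁴ K⁻¹
Layer 3 at 9.3 °C → α = 1.2×10⁻⁴ K⁻¹
Layer 4 at 1.9 °C → α = 0.75×10⁻⁴ K⁻¹
0–180 m: 180 × 0.49 × 2×10⁻⁴ = 0.01764 m
180–720 m: 1 × 1.6×10⁻⁴ × 540 = 0.08640 m
Layer 3: 410 × 0.52 × 1.2×10⁻⁴ = 0.025584 m
0.36 × 1200 × 0.75×10⁻⁴ = 0.03240 m
Δh = 0.01764 + 0.08640 + 0.025584 + 0.03240 = 0.162024 m

Δh = 16 cm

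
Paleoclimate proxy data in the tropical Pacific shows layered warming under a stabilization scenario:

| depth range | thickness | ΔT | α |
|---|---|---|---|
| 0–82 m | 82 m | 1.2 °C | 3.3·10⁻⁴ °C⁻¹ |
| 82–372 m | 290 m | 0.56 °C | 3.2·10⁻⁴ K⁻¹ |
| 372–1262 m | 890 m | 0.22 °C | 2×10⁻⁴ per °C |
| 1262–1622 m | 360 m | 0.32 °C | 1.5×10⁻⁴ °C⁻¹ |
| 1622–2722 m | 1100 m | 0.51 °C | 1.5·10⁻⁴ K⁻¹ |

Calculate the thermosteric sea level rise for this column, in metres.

0–82 m: 82 × 1.2 × 3.3×10⁻⁴ = 0.032472 m
Layer 2: 3.2×10⁻⁴ × 0.56 × 290 = 0.051968 m
372–1262 m: 0.22 × 890 × 2×10⁻⁴ = 0.03916 m
Layer 4: 0.32 × 1.5×10⁻⁴ × 360 = 0.01728 m
1100 × 0.51 × 1.5×10⁻⁴ = 0.08415 m
Δh = 0.032472 + 0.051968 + 0.03916 + 0.01728 + 0.08415 = 0.22503 m

about 0.225 m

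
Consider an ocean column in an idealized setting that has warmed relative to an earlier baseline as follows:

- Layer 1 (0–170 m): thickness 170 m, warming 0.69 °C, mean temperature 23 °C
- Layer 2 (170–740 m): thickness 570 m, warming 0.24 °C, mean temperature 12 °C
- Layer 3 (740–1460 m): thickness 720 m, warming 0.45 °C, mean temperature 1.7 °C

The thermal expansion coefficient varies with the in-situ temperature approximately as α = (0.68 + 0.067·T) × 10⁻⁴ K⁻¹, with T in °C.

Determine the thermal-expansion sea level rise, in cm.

Layer 1: α = (0.68 + 0.067×23)×10⁻⁴ = 2.221×10⁻⁴ K⁻¹
Layer 2: α = (0.68 + 0.067×12)×10⁻⁴ = 1.484×10⁻⁴ K⁻¹
Layer 3: α = (0.68 + 0.067×1.7)×10⁻⁴ = 0.7939×10⁻⁴ K⁻¹
0–170 m: 170 × 0.69 × 2.221×10⁻⁴ = 0.02605233 m
170–740 m: 570 × 1.484×10⁻⁴ × 0.24 = 0.02030112 m
740–1460 m: 0.45 × 0.7939×10⁻⁴ × 720 = 0.02572236 m
Δh = 0.02605233 + 0.02030112 + 0.02572236 = 0.07207581 m

Δh = 7.21 cm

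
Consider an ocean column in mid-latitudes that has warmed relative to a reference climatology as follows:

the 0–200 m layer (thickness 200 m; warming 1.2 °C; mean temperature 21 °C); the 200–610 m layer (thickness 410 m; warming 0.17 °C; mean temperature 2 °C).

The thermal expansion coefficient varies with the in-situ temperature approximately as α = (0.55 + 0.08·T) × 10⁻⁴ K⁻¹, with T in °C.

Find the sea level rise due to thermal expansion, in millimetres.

58.5 mm of thermosteric rise

Layer 1: α = (0.55 + 0.08×21)×10⁻⁴ = 2.23×10⁻⁴ K⁻¹
Layer 2: α = (0.55 + 0.08×2)×10⁻⁴ = 0.71×10⁻⁴ K⁻¹
2.23×10⁻⁴ × 1.2 × 200 = 0.05352 m
200–610 m: 0.17 × 0.71×10⁻⁴ × 410 = 0.0049487 m
Δh = 0.05352 + 0.0049487 = 0.0584687 m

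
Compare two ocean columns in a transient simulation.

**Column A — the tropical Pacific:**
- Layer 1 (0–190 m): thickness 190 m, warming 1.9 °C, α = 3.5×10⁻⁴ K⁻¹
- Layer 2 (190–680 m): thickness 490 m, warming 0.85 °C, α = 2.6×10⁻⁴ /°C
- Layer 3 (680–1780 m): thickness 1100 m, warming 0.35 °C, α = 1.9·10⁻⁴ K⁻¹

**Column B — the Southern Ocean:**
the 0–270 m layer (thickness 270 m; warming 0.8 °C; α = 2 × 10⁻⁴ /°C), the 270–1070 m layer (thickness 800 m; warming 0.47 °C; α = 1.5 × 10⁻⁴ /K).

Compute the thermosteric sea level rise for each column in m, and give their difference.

A: 0.31 m; B: 0.10 m; difference 0.21 m

A 0–190 m: 3.5×10⁻⁴ × 1.9 × 190 = 0.12635 m
A Layer 2: 0.85 × 490 × 2.6×10⁻⁴ = 0.10829 m
A Layer 3: 1.9×10⁻⁴ × 1100 × 0.35 = 0.07315 m
A total: 0.30779 m
B 0–270 m: 0.8 × 270 × 2×10⁻⁴ = 0.04320 m
B Layer 2: 0.47 × 1.5×10⁻⁴ × 800 = 0.05640 m
B total: 0.09960 m
Difference: 0.30779 − 0.09960 = 0.20819 m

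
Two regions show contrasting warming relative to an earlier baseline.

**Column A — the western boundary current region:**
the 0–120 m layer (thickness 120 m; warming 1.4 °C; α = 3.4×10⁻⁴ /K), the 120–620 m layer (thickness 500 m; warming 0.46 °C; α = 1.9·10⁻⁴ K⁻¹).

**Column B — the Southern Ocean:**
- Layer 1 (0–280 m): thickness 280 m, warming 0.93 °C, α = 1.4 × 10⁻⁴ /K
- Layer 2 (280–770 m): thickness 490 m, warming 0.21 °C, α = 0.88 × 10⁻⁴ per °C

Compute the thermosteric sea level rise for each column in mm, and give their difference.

A 1.4 × 120 × 3.4×10⁻⁴ = 0.05712 m
A Layer 2: 500 × 0.46 × 1.9×10⁻⁴ = 0.04370 m
A total: 0.10082 m
B Layer 1: 1.4×10⁻⁴ × 0.93 × 280 = 0.036456 m
B 490 × 0.88×10⁻⁴ × 0.21 = 0.0090552 m
B total: 0.0455112 m
Difference: 0.10082 − 0.0455112 = 0.0553088 m

Δh_A ≈ 101 mm, Δh_B ≈ 45.5 mm; difference ≈ 55.3 mm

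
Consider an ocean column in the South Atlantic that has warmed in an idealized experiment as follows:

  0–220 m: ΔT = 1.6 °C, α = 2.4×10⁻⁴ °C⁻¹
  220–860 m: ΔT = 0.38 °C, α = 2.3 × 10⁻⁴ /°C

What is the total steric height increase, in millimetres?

about 140 mm

220 × 1.6 × 2.4×10⁻⁴ = 0.08448 m
Layer 2: 640 × 2.3×10⁻⁴ × 0.38 = 0.055936 m
Δh = 0.08448 + 0.055936 = 0.140416 m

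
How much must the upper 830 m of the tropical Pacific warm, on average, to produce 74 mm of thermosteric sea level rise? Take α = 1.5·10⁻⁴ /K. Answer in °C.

ΔT = Δh/(αH) = 0.074 / (1.5×10⁻⁴ × 830) ≈ 0.5944 °C

0.594 °C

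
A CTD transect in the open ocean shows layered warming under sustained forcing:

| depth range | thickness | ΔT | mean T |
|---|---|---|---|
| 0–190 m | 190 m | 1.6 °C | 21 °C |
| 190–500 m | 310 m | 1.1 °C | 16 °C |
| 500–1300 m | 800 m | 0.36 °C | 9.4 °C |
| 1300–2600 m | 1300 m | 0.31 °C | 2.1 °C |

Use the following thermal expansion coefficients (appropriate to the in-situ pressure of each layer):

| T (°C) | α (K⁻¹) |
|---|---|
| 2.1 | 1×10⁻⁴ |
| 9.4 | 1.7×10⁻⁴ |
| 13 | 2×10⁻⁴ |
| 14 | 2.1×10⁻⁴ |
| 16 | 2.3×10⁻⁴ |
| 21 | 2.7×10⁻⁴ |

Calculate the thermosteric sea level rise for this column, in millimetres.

Δh = 250 mm

Layer 1 at 21 °C → α = 2.7×10⁻⁴ K⁻¹
Layer 2 at 16 °C → α = 2.3×10⁻⁴ K⁻¹
Layer 3 at 9.4 °C → α = 1.7×10⁻⁴ K⁻¹
Layer 4 at 2.1 °C → α = 1×10⁻⁴ K⁻¹
Layer 1: 1.6 × 190 × 2.7×10⁻⁴ = 0.08208 m
2.3×10⁻⁴ × 1.1 × 310 = 0.07843 m
800 × 0.36 × 1.7×10⁻⁴ = 0.04896 m
1300–2600 m: 1×10⁻⁴ × 0.31 × 1300 = 0.04030 m
Δh = 0.08208 + 0.07843 + 0.04896 + 0.04030 = 0.24977 m ≈ 250 mm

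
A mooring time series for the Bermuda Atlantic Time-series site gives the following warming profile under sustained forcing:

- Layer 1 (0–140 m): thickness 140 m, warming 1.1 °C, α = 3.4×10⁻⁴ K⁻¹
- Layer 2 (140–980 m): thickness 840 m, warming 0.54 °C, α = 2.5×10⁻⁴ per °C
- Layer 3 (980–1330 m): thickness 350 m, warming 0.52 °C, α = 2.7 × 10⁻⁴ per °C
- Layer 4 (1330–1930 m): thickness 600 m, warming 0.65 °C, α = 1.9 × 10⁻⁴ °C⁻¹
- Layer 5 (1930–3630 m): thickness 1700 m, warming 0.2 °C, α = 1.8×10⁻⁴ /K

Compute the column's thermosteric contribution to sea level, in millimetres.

about 350 mm

0–140 m: 3.4×10⁻⁴ × 140 × 1.1 = 0.05236 m
Layer 2: 0.54 × 2.5×10⁻⁴ × 840 = 0.11340 m
350 × 2.7×10⁻⁴ × 0.52 = 0.04914 m
Layer 4: 600 × 0.65 × 1.9×10⁻⁴ = 0.07410 m
Layer 5: 1.8×10⁻⁴ × 1700 × 0.2 = 0.06120 m
Δh = 0.05236 + 0.11340 + 0.04914 + 0.07410 + 0.06120 = 0.35020 m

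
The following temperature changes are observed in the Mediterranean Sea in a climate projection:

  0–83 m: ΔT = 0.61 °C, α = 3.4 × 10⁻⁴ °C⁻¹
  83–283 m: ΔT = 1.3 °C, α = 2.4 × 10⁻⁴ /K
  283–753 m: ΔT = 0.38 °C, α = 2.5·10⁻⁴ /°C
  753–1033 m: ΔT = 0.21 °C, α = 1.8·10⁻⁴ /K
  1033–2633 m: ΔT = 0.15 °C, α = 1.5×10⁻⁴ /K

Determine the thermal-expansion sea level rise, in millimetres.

Δh ≈ 171 mm

0–83 m: 0.61 × 83 × 3.4×10⁻⁴ = 0.0172142 m
83–283 m: 200 × 2.4×10⁻⁴ × 1.3 = 0.06240 m
470 × 0.38 × 2.5×10⁻⁴ = 0.04465 m
0.21 × 1.8×10⁻⁴ × 280 = 0.010584 m
Layer 5: 1.5×10⁻⁴ × 0.15 × 1600 = 0.03600 m
Δh = 0.0172142 + 0.06240 + 0.04465 + 0.010584 + 0.03600 = 0.1708482 m ≈ 171 mm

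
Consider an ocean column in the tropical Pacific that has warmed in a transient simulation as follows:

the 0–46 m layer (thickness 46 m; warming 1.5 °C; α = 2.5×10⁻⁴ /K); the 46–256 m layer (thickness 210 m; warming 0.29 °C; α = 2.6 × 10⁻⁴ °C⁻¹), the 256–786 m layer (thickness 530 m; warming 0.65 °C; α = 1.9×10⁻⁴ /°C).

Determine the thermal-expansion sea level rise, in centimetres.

Layer 1: 46 × 1.5 × 2.5×10⁻⁴ = 0.01725 m
Layer 2: 210 × 0.29 × 2.6×10⁻⁴ = 0.015834 m
Layer 3: 0.65 × 1.9×10⁻⁴ × 530 = 0.065455 m
Δh = 0.01725 + 0.015834 + 0.065455 = 0.098539 m

9.85 cm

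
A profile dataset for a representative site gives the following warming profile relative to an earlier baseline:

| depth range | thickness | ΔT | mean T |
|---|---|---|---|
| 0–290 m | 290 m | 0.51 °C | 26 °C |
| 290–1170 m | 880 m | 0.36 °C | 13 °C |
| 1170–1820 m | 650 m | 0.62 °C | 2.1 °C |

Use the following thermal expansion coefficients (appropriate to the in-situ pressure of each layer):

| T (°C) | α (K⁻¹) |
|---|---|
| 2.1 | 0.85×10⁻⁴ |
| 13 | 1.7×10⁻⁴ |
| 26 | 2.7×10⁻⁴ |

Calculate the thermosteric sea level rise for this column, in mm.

Layer 1 at 26 °C → α = 2.7×10⁻⁴ K⁻¹
Layer 2 at 13 °C → α = 1.7×10⁻⁴ K⁻¹
Layer 3 at 2.1 °C → α = 0.85×10⁻⁴ K⁻¹
2.7×10⁻⁴ × 290 × 0.51 = 0.039933 m
1.7×10⁻⁴ × 0.36 × 880 = 0.053856 m
Layer 3: 0.85×10⁻⁴ × 0.62 × 650 = 0.034255 m
Δh = 0.039933 + 0.053856 + 0.034255 = 0.128044 m ≈ 128 mm

Δh ≈ 128 mm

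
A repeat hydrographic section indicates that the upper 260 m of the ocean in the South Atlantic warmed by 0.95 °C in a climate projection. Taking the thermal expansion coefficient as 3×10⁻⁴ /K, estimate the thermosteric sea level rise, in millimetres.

74 mm of thermosteric rise

Δh = αΔT·H = 3×10⁻⁴ × 0.95 × 260 = 0.07410 m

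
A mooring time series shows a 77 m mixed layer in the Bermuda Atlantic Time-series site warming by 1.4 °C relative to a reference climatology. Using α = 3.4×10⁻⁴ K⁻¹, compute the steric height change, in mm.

Δh = 37 mm

Δh = αΔT·H = 3.4×10⁻⁴ × 1.4 × 77 = 0.036652 m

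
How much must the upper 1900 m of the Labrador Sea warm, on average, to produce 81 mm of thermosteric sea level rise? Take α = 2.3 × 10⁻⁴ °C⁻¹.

ΔT = Δh/(αH) = 0.081 / (2.3×10⁻⁴ × 1900) ≈ 0.1854 °C

ΔT ≈ 0.185 °C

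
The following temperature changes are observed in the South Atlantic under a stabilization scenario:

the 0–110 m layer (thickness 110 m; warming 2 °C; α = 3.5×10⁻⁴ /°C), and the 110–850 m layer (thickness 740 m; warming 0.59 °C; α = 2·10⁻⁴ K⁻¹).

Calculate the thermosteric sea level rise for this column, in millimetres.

Layer 1: 110 × 2 × 3.5×10⁻⁴ = 0.07700 m
2×10⁻⁴ × 740 × 0.59 = 0.08732 m
Δh = 0.07700 + 0.08732 = 0.16432 m ≈ 160 mm

160 mm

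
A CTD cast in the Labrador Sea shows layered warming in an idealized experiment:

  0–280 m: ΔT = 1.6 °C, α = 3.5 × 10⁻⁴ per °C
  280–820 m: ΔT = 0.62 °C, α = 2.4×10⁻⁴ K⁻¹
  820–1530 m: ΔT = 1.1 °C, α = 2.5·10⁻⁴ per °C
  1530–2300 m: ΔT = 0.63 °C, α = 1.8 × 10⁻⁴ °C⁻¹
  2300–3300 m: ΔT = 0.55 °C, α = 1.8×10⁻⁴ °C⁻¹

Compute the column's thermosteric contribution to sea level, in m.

280 × 1.6 × 3.5×10⁻⁴ = 0.15680 m
Layer 2: 0.62 × 540 × 2.4×10⁻⁴ = 0.080352 m
Layer 3: 2.5×10⁻⁴ × 710 × 1.1 = 0.19525 m
1530–2300 m: 770 × 1.8×10⁻⁴ × 0.63 = 0.087318 m
Layer 5: 1000 × 0.55 × 1.8×10⁻⁴ = 0.09900 m
Δh = 0.15680 + 0.080352 + 0.19525 + 0.087318 + 0.09900 = 0.61872 m

Δh = 0.619 m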